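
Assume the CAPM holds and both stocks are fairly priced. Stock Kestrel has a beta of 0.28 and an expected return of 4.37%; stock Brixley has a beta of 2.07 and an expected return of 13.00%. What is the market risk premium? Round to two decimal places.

Both satisfy E(R) = R_f + β·MRP, so the slope of the SML is
MRP = (13.00% − 4.37%) / (2.07 − 0.28) = 8.63% / 1.79 = 4.8212%

4.82%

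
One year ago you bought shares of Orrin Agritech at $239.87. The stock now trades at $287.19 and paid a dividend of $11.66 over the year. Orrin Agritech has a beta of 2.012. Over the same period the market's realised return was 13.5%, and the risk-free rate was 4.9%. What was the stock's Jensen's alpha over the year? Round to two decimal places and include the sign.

+2.39%

Realised HPR = (P1 + D1 − P0) / P0 = (287.19 + 11.66 − 239.87) / 239.87 = 58.98 / 239.87 = 24.5883%
MRP = 13.5% − 4.9% = 8.60%
CAPM required = R_f + β·MRP = 4.9% + 2.012 × 8.6% = 22.2032%
α = realised − required = 24.5883% − 22.2032% = +2.39%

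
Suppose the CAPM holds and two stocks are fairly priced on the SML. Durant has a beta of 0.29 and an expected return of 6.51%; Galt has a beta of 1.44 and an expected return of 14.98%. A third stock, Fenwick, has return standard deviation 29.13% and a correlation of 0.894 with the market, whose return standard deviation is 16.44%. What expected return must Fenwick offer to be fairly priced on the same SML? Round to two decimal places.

16.04%

MRP = (14.98% − 6.51%) / (1.44 − 0.29) = 7.3652%
R_f = 6.51% − 0.29 × 7.3652% = 4.3741%
β_Fenwick = ρ·σ_i/σ_m = 0.894 × 29.13 / 16.44 = 1.5841
E(R_Fenwick) = R_f + β × MRP = 4.3741% + 1.5841 × 7.3652% = 16.04%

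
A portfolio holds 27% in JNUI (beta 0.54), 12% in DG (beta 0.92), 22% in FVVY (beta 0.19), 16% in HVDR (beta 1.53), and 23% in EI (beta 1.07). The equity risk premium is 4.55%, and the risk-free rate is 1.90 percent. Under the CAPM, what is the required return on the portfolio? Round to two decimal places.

5.49%

β_P = Σ w_i β_i = 0.27×0.54 + 0.12×0.92 + 0.22×0.19 + 0.16×1.53 + 0.23×1.07 = 0.7889
E(R_P) = R_f + β_P × MRP = 1.90% + 0.7889 × 4.55% = 5.49%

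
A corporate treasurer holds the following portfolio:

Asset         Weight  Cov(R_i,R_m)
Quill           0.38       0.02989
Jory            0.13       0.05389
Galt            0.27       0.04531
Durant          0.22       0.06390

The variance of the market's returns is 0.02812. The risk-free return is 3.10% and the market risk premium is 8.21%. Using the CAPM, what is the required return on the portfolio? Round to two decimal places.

β_Quill = 0.02989 / 0.02812 = 1.0629
β_Jory = 0.05389 / 0.02812 = 1.9164
β_Galt = 0.04531 / 0.02812 = 1.6113
β_Durant = 0.06390 / 0.02812 = 2.2724
β_P = Σ w_i β_i = 0.38×1.0629 + 0.13×1.9164 + 0.27×1.6113 + 0.22×2.2724 = 1.5880
E(R_P) = R_f + β_P × MRP = 3.10% + 1.5880 × 8.21% = 16.14%

16.14%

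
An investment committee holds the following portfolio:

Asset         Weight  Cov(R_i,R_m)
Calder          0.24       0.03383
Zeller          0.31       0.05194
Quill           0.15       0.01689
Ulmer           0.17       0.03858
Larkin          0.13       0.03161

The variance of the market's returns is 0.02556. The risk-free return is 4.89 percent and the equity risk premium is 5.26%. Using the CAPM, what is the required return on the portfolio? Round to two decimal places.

12.59%

β_Calder = 0.03383 / 0.02556 = 1.3236
β_Zeller = 0.05194 / 0.02556 = 2.0321
β_Quill = 0.01689 / 0.02556 = 0.6608
β_Ulmer = 0.03858 / 0.02556 = 1.5094
β_Larkin = 0.03161 / 0.02556 = 1.2367
β_P = Σ w_i β_i = 0.24×1.3236 + 0.31×2.0321 + 0.15×0.6608 + 0.17×1.5094 + 0.13×1.2367 = 1.4641
E(R_P) = R_f + β_P × MRP = 4.89% + 1.4641 × 5.26% = 12.59%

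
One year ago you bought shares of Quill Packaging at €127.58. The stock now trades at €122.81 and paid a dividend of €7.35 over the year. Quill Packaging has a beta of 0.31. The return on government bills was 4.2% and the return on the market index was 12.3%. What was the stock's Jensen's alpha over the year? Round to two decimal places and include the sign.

-4.69%

Realised HPR = (P1 + D1 − P0) / P0 = (122.81 + 7.35 − 127.58) / 127.58 = 2.58 / 127.58 = 2.0223%
MRP = 12.3% − 4.2% = 8.10%
CAPM required = R_f + β·MRP = 4.2% + 0.31 × 8.1% = 6.7110%
α = realised − required = 2.0223% − 6.7110% = -4.69%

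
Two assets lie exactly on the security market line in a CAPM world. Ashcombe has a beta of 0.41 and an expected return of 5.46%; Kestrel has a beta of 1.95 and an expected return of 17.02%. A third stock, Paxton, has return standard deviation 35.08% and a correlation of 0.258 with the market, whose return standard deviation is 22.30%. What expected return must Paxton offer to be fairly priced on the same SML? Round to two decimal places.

5.43%

MRP = (17.02% − 5.46%) / (1.95 − 0.41) = 7.5065%
R_f = 5.46% − 0.41 × 7.5065% = 2.3823%
β_Paxton = ρ·σ_i/σ_m = 0.258 × 35.08 / 22.30 = 0.4059
E(R_Paxton) = R_f + β × MRP = 2.3823% + 0.4059 × 7.5065% = 5.43%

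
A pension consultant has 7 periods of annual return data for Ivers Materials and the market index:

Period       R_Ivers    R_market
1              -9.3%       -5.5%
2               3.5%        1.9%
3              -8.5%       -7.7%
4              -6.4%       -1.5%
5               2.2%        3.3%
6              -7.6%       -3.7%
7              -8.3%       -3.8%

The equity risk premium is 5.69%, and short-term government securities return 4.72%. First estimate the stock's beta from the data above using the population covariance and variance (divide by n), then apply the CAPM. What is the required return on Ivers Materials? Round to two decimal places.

11.82%

Mean R_i = (-9.3 + 3.5 − 8.5 − 6.4 + 2.2 − 7.6 − 8.3) / 7 = -4.9143%
Mean R_m = (-5.5 + 1.9 − 7.7 − 1.5 + 3.3 − 3.7 − 3.8) / 7 = -2.4286%
Σ(R_i − R̄_i)(R_m − R̄_m) = 116.2271  ⇒  Cov = 116.2271 / 7 = 16.6039
Σ(R_m − R̄_m)² = 93.1343  ⇒  Var(R_m) = 93.1343 / 7 = 13.3049
β = Cov / Var(R_m) = 16.6039 / 13.3049 = 1.2480
E(R) = R_f + β × MRP = 4.72% + 1.2480 × 5.69% = 11.82%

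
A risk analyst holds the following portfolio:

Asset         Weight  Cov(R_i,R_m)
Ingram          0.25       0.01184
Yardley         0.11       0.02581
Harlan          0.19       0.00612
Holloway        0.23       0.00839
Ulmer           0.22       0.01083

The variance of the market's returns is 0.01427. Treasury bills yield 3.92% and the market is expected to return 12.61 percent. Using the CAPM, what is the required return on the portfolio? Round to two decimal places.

β_Ingram = 0.01184 / 0.01427 = 0.8297
β_Yardley = 0.02581 / 0.01427 = 1.8087
β_Harlan = 0.00612 / 0.01427 = 0.4289
β_Holloway = 0.00839 / 0.01427 = 0.5879
β_Ulmer = 0.01083 / 0.01427 = 0.7589
β_P = Σ w_i β_i = 0.25×0.8297 + 0.11×1.8087 + 0.19×0.4289 + 0.23×0.5879 + 0.22×0.7589 = 0.7900
MRP = 12.61% − 3.92% = 8.69%
E(R_P) = R_f + β_P × MRP = 3.92% + 0.7900 × 8.69% = 10.79%

10.79%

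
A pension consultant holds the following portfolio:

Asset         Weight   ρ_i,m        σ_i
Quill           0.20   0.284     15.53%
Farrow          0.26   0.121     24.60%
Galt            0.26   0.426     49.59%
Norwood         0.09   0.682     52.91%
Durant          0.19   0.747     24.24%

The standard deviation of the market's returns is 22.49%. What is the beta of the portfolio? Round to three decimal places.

β_Quill = 0.284 × 15.53% / 22.49% = 0.1961
β_Farrow = 0.121 × 24.60% / 22.49% = 0.1324
β_Galt = 0.426 × 49.59% / 22.49% = 0.9393
β_Norwood = 0.682 × 52.91% / 22.49% = 1.6045
β_Durant = 0.747 × 24.24% / 22.49% = 0.8051
β_P = Σ w_i β_i = 0.20×0.1961 + 0.26×0.1324 + 0.26×0.9393 + 0.09×1.6045 + 0.19×0.8051 = 0.6152

0.615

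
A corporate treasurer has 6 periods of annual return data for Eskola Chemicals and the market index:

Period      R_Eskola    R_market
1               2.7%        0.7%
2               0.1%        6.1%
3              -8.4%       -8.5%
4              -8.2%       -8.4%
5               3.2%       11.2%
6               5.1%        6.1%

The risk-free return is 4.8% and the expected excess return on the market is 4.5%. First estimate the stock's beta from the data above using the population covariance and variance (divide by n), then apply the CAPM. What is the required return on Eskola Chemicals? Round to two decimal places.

Mean R_i = (2.7 + 0.1 − 8.4 − 8.2 + 3.2 + 5.1) / 6 = -0.9167%
Mean R_m = (0.7 + 6.1 − 8.5 − 8.4 + 11.2 + 6.1) / 6 = 1.2000%
Σ(R_i − R̄_i)(R_m − R̄_m) = 216.3300  ⇒  Cov = 216.3300 / 6 = 36.0550
Σ(R_m − R̄_m)² = 334.5200  ⇒  Var(R_m) = 334.5200 / 6 = 55.7533
β = Cov / Var(R_m) = 36.0550 / 55.7533 = 0.6467
E(R) = R_f + β × MRP = 4.8% + 0.6467 × 4.5% = 7.71%

7.71%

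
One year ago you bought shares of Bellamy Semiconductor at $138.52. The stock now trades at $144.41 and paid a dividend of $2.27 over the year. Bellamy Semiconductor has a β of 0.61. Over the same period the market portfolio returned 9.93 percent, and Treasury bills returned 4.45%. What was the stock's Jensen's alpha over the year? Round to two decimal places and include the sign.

Realised HPR = (P1 + D1 − P0) / P0 = (144.41 + 2.27 − 138.52) / 138.52 = 8.16 / 138.52 = 5.8908%
MRP = 9.93% − 4.45% = 5.48%
CAPM required = R_f + β·MRP = 4.45% + 0.61 × 5.48% = 7.7928%
α = realised − required = 5.8908% − 7.7928% = -1.90%

-1.90%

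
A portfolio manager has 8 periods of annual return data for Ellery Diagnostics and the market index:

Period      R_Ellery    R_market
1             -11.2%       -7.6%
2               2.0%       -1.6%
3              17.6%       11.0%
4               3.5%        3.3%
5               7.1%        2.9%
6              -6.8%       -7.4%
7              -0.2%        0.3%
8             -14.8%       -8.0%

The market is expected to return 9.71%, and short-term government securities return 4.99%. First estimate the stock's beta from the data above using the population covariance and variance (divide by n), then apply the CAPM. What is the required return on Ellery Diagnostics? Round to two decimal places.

Mean R_i = (-11.2 + 2.0 + 17.6 + 3.5 + 7.1 − 6.8 − 0.2 − 14.8) / 8 = -0.3500%
Mean R_m = (-7.6 − 1.6 + 11.0 + 3.3 + 2.9 − 7.4 + 0.3 − 8.0) / 8 = -0.8875%
Σ(R_i − R̄_i)(R_m − R̄_m) = 473.8350  ⇒  Cov = 473.8350 / 8 = 59.2294
Σ(R_m − R̄_m)² = 313.1688  ⇒  Var(R_m) = 313.1688 / 8 = 39.1461
β = Cov / Var(R_m) = 59.2294 / 39.1461 = 1.5130
MRP = 9.71% − 4.99% = 4.72%
E(R) = R_f + β × MRP = 4.99% + 1.5130 × 4.72% = 12.13%

12.13%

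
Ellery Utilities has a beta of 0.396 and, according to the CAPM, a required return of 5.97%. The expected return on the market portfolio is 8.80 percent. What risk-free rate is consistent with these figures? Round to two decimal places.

E(R) = R_f + β(E(R_m) − R_f) = R_f(1 − β) + β·E(R_m)
5.97% = R_f × (1 − 0.396) + 0.396 × 8.80%
5.97% = R_f × 0.604 + 3.48480%
R_f = (5.97% − 3.48480%) / 0.604 = 4.11%

4.11%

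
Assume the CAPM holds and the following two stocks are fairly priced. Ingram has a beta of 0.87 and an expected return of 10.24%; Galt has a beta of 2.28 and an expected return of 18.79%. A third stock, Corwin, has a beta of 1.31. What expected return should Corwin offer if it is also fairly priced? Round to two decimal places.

MRP (SML slope) = (18.79% − 10.24%) / (2.28 − 0.87) = 8.55% / 1.41 = 6.0638%
R_f (intercept) = 10.24% − 0.87 × 6.0638% = 4.9645%
E(R_Corwin) = R_f + β × MRP = 4.9645% + 1.31 × 6.0638% = 12.91%

12.91%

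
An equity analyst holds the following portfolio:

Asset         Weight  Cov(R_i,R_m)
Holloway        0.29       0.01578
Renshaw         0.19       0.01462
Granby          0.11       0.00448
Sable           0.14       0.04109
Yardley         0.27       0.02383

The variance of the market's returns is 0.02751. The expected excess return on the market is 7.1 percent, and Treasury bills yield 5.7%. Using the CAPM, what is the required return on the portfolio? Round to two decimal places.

β_Holloway = 0.01578 / 0.02751 = 0.5736
β_Renshaw = 0.01462 / 0.02751 = 0.5314
β_Granby = 0.00448 / 0.02751 = 0.1628
β_Sable = 0.04109 / 0.02751 = 1.4936
β_Yardley = 0.02383 / 0.02751 = 0.8662
β_P = Σ w_i β_i = 0.29×0.5736 + 0.19×0.5314 + 0.11×0.1628 + 0.14×1.4936 + 0.27×0.8662 = 0.7282
E(R_P) = R_f + β_P × MRP = 5.7% + 0.7282 × 7.1% = 10.87%

10.87%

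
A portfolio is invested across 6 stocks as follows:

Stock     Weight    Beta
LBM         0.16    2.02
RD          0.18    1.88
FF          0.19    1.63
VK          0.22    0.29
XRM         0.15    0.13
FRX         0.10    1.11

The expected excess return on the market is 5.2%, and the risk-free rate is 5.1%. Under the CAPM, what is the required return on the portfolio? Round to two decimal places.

β_P = Σ w_i β_i = 0.16×2.02 + 0.18×1.88 + 0.19×1.63 + 0.22×0.29 + 0.15×0.13 + 0.10×1.11 = 1.1656
E(R_P) = R_f + β_P × MRP = 5.1% + 1.1656 × 5.2% = 11.16%

11.16%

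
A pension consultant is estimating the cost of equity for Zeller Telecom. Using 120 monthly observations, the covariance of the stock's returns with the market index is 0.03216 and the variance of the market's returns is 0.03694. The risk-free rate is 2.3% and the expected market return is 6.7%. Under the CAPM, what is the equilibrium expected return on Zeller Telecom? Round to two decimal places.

6.13%

β = Cov(R_i, R_m) / Var(R_m) = 0.03216 / 0.03694 = 0.8706
MRP = 6.7% − 2.3% = 4.40%
E(R) = R_f + β × MRP = 2.3% + 0.8706 × 4.4% = 6.13%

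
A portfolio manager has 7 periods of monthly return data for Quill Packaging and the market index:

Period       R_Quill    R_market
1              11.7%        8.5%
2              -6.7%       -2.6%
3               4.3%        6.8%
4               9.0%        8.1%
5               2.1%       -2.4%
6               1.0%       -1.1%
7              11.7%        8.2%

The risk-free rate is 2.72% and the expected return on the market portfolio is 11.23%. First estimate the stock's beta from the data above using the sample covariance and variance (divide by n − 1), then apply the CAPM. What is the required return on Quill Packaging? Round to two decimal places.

12.02%

Mean R_i = (11.7 − 6.7 + 4.3 + 9.0 + 2.1 + 1.0 + 11.7) / 7 = 4.7286%
Mean R_m = (8.5 − 2.6 + 6.8 + 8.1 − 2.4 − 1.1 + 8.2) / 7 = 3.6429%
Σ(R_i − R̄_i)(R_m − R̄_m) = 188.2314  ⇒  Cov = 188.2314 / 6 = 31.3719
Σ(R_m − R̄_m)² = 172.1771  ⇒  Var(R_m) = 172.1771 / 6 = 28.6962
β = Cov / Var(R_m) = 31.3719 / 28.6962 = 1.0932
MRP = 11.23% − 2.72% = 8.51%
E(R) = R_f + β × MRP = 2.72% + 1.0932 × 8.51% = 12.02%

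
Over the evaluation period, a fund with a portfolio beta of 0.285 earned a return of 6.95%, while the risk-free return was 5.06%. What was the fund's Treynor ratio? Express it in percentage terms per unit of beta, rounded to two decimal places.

6.63%

Treynor = (R_P − R_f) / β_P = (6.95% − 5.06%) / 0.2850 = 1.89% / 0.2850 = 6.63%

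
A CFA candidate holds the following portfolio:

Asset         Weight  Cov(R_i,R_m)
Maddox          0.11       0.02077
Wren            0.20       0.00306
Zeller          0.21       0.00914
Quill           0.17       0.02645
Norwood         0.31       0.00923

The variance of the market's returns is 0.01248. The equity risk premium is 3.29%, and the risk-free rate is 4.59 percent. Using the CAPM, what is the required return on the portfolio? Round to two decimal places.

7.80%

β_Maddox = 0.02077 / 0.01248 = 1.6643
β_Wren = 0.00306 / 0.01248 = 0.2452
β_Zeller = 0.00914 / 0.01248 = 0.7324
β_Quill = 0.02645 / 0.01248 = 2.1194
β_Norwood = 0.00923 / 0.01248 = 0.7396
β_P = Σ w_i β_i = 0.11×1.6643 + 0.20×0.2452 + 0.21×0.7324 + 0.17×2.1194 + 0.31×0.7396 = 0.9755
E(R_P) = R_f + β_P × MRP = 4.59% + 0.9755 × 3.29% = 7.80%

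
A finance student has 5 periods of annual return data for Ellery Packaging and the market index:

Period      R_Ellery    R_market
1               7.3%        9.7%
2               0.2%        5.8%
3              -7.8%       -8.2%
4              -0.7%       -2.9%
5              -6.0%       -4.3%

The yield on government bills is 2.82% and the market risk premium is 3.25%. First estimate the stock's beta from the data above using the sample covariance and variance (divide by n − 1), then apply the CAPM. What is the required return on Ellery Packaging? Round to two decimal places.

5.22%

Mean R_i = (7.3 + 0.2 − 7.8 − 0.7 − 6.0) / 5 = -1.4000%
Mean R_m = (9.7 + 5.8 − 8.2 − 2.9 − 4.3) / 5 = 0.0200%
Σ(R_i − R̄_i)(R_m − R̄_m) = 163.9000  ⇒  Cov = 163.9000 / 4 = 40.9750
Σ(R_m − R̄_m)² = 221.8680  ⇒  Var(R_m) = 221.8680 / 4 = 55.4670
β = Cov / Var(R_m) = 40.9750 / 55.4670 = 0.7387
E(R) = R_f + β × MRP = 2.82% + 0.7387 × 3.25% = 5.22%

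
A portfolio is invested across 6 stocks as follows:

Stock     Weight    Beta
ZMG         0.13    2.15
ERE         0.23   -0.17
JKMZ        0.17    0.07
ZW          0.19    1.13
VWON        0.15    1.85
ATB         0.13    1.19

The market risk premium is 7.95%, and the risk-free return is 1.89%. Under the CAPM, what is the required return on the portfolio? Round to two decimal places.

9.04%

β_P = Σ w_i β_i = 0.13×2.15 + 0.23×-0.17 + 0.17×0.07 + 0.19×1.13 + 0.15×1.85 + 0.13×1.19 = 0.8992
E(R_P) = R_f + β_P × MRP = 1.89% + 0.8992 × 7.95% = 9.04%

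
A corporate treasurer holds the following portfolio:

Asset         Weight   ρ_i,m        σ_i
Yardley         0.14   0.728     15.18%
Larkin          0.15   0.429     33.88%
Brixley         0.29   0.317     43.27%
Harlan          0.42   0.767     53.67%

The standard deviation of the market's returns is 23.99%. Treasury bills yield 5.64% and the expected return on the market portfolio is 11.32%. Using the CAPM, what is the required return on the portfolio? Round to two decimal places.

β_Yardley = 0.728 × 15.18% / 23.99% = 0.4607
β_Larkin = 0.429 × 33.88% / 23.99% = 0.6059
β_Brixley = 0.317 × 43.27% / 23.99% = 0.5718
β_Harlan = 0.767 × 53.67% / 23.99% = 1.7159
β_P = Σ w_i β_i = 0.14×0.4607 + 0.15×0.6059 + 0.29×0.5718 + 0.42×1.7159 = 1.0419
MRP = 11.32% − 5.64% = 5.68%
E(R_P) = R_f + β_P × MRP = 5.64% + 1.0419 × 5.68% = 11.56%

11.56%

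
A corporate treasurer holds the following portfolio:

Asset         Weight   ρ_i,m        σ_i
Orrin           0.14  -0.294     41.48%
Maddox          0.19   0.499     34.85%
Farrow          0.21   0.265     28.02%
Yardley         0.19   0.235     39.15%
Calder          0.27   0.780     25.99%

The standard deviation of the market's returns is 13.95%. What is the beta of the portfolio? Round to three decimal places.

0.744

β_Orrin = -0.294 × 41.48% / 13.95% = -0.8742
β_Maddox = 0.499 × 34.85% / 13.95% = 1.2466
β_Farrow = 0.265 × 28.02% / 13.95% = 0.5323
β_Yardley = 0.235 × 39.15% / 13.95% = 0.6595
β_Calder = 0.780 × 25.99% / 13.95% = 1.4532
β_P = Σ w_i β_i = 0.14×-0.8742 + 0.19×1.2466 + 0.21×0.5323 + 0.19×0.6595 + 0.27×1.4532 = 0.7439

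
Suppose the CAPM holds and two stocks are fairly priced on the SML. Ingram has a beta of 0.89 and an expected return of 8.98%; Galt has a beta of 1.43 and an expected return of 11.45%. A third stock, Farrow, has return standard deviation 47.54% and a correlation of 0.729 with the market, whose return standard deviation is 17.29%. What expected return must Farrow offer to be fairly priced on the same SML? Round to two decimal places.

MRP = (11.45% − 8.98%) / (1.43 − 0.89) = 4.5741%
R_f = 8.98% − 0.89 × 4.5741% = 4.9091%
β_Farrow = ρ·σ_i/σ_m = 0.729 × 47.54 / 17.29 = 2.0044
E(R_Farrow) = R_f + β × MRP = 4.9091% + 2.0044 × 4.5741% = 14.08%

14.08%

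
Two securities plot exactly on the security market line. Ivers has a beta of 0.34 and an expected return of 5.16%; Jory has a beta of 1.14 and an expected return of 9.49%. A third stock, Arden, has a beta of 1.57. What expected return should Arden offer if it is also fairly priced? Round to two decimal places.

11.82%

MRP (SML slope) = (9.49% − 5.16%) / (1.14 − 0.34) = 4.33% / 0.80 = 5.4125%
R_f (intercept) = 5.16% − 0.34 × 5.4125% = 3.3198%
E(R_Arden) = R_f + β × MRP = 3.3198% + 1.57 × 5.4125% = 11.82%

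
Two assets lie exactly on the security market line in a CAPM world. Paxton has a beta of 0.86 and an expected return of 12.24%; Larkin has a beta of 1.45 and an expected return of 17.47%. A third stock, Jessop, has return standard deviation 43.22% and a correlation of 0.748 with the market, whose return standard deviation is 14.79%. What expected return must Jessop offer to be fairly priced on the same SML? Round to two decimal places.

MRP = (17.47% − 12.24%) / (1.45 − 0.86) = 8.8644%
R_f = 12.24% − 0.86 × 8.8644% = 4.6166%
β_Jessop = ρ·σ_i/σ_m = 0.748 × 43.22 / 14.79 = 2.1858
E(R_Jessop) = R_f + β × MRP = 4.6166% + 2.1858 × 8.8644% = 23.99%

23.99%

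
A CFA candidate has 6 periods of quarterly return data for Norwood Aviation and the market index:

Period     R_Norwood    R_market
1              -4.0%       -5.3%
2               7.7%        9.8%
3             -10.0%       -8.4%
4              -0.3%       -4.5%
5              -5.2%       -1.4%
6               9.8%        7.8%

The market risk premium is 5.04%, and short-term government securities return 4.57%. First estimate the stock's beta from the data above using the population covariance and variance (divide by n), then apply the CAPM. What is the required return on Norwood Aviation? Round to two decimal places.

Mean R_i = (-4.0 + 7.7 − 10.0 − 0.3 − 5.2 + 9.8) / 6 = -0.3333%
Mean R_m = (-5.3 + 9.8 − 8.4 − 4.5 − 1.4 + 7.8) / 6 = -0.3333%
Σ(R_i − R̄_i)(R_m − R̄_m) = 265.0633  ⇒  Cov = 265.0633 / 6 = 44.1772
Σ(R_m − R̄_m)² = 277.0733  ⇒  Var(R_m) = 277.0733 / 6 = 46.1789
β = Cov / Var(R_m) = 44.1772 / 46.1789 = 0.9567
E(R) = R_f + β × MRP = 4.57% + 0.9567 × 5.04% = 9.39%

9.39%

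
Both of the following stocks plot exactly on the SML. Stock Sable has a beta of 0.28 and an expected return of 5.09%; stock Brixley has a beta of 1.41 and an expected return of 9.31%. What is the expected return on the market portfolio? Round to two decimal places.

Both satisfy E(R) = R_f + β·MRP, so the slope of the SML is
MRP = (9.31% − 5.09%) / (1.41 − 0.28) = 4.22% / 1.13 = 3.7345%
R_f = E(R_Sable) − β_Sable·MRP = 5.09% − 0.28 × 3.7345% = 4.0443%
E(R_m) = R_f + MRP = 4.0443% + 3.7345% = 7.78%

7.78%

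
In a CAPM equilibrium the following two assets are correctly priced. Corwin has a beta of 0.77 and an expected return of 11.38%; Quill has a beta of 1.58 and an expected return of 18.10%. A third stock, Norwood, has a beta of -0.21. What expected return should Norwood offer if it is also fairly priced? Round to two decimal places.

3.25%

MRP (SML slope) = (18.10% − 11.38%) / (1.58 − 0.77) = 6.72% / 0.81 = 8.2963%
R_f (intercept) = 11.38% − 0.77 × 8.2963% = 4.9918%
E(R_Norwood) = R_f + β × MRP = 4.9918% + -0.21 × 8.2963% = 3.25%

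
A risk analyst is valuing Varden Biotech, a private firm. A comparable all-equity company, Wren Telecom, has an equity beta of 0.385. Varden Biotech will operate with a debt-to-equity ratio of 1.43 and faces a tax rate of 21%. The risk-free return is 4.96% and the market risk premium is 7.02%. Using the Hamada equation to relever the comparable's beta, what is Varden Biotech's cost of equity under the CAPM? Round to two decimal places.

10.72%

β_L = β_U × [1 + (1 − t)(D/E)] = 0.385 × [1 + (1 − 0.21) × 1.43]
    = 0.385 × [1 + 0.79 × 1.43] = 0.385 × 2.1297 = 0.8199
E(R) = R_f + β_L × MRP = 4.96% + 0.8199 × 7.02% = 10.72%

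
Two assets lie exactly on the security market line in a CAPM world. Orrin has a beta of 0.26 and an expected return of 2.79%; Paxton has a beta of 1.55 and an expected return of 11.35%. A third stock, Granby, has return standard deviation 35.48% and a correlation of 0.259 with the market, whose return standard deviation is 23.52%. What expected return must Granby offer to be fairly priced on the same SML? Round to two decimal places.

MRP = (11.35% − 2.79%) / (1.55 − 0.26) = 6.6357%
R_f = 2.79% − 0.26 × 6.6357% = 1.0647%
β_Granby = ρ·σ_i/σ_m = 0.259 × 35.48 / 23.52 = 0.3907
E(R_Granby) = R_f + β × MRP = 1.0647% + 0.3907 × 6.6357% = 3.66%

3.66%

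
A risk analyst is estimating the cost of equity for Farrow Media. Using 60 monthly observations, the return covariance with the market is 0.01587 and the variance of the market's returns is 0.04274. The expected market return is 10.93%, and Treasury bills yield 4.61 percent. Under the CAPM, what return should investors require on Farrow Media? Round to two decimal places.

6.96%

β = Cov(R_i, R_m) / Var(R_m) = 0.01587 / 0.04274 = 0.3713
MRP = 10.93% − 4.61% = 6.32%
E(R) = R_f + β × MRP = 4.61% + 0.3713 × 6.32% = 6.96%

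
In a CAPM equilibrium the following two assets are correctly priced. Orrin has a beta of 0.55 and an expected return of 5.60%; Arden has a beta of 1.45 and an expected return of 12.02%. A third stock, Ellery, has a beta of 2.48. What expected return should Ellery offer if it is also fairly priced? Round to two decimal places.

19.37%

MRP (SML slope) = (12.02% − 5.60%) / (1.45 − 0.55) = 6.42% / 0.90 = 7.1333%
R_f (intercept) = 5.60% − 0.55 × 7.1333% = 1.6767%
E(R_Ellery) = R_f + β × MRP = 1.6767% + 2.48 × 7.1333% = 19.37%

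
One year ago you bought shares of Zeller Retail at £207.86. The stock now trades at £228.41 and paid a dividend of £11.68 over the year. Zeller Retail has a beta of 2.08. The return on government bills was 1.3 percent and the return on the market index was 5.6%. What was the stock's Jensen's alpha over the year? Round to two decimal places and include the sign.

+5.26%

Realised HPR = (P1 + D1 − P0) / P0 = (228.41 + 11.68 − 207.86) / 207.86 = 32.23 / 207.86 = 15.5056%
MRP = 5.6% − 1.3% = 4.30%
CAPM required = R_f + β·MRP = 1.3% + 2.08 × 4.3% = 10.2440%
α = realised − required = 15.5056% − 10.2440% = +5.26%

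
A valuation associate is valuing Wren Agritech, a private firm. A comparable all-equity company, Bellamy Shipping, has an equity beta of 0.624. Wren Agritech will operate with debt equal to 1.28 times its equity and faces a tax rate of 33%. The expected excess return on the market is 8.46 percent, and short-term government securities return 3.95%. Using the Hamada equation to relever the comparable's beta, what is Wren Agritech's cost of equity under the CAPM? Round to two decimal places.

13.76%

β_L = β_U × [1 + (1 − t)(D/E)] = 0.624 × [1 + (1 − 0.33) × 1.28]
    = 0.624 × [1 + 0.67 × 1.28] = 0.624 × 1.8576 = 1.1591
E(R) = R_f + β_L × MRP = 3.95% + 1.1591 × 8.46% = 13.76%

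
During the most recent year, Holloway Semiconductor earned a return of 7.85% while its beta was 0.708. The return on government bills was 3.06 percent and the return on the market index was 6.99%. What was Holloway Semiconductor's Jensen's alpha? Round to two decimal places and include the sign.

Market excess return = 6.99% − 3.06% = 3.93%
CAPM benchmark = R_f + β(R_m − R_f) = 3.06% + 0.708 × 3.93% = 5.84244%
α = actual − benchmark = 7.85% − 5.84244% = +2.01%

+2.01%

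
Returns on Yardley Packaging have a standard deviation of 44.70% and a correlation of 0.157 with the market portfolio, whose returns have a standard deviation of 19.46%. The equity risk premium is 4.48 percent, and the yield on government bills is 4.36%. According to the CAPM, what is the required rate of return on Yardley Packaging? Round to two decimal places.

5.98%

β = ρ × σ_i / σ_m = 0.157 × 44.70% / 19.46% = 0.3606
E(R) = 4.36% + 0.3606 × 4.48% = 5.98%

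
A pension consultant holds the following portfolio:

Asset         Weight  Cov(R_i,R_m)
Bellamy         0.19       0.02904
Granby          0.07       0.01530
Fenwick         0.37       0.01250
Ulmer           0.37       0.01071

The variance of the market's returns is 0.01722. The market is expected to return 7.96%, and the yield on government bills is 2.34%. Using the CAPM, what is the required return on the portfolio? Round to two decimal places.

7.29%

β_Bellamy = 0.02904 / 0.01722 = 1.6864
β_Granby = 0.01530 / 0.01722 = 0.8885
β_Fenwick = 0.01250 / 0.01722 = 0.7259
β_Ulmer = 0.01071 / 0.01722 = 0.6220
β_P = Σ w_i β_i = 0.19×1.6864 + 0.07×0.8885 + 0.37×0.7259 + 0.37×0.6220 = 0.8813
MRP = 7.96% − 2.34% = 5.62%
E(R_P) = R_f + β_P × MRP = 2.34% + 0.8813 × 5.62% = 7.29%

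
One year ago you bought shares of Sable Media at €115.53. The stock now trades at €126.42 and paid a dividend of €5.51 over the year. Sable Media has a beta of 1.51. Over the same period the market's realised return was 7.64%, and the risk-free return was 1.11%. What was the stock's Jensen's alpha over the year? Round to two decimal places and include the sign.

+3.23%

Realised HPR = (P1 + D1 − P0) / P0 = (126.42 + 5.51 − 115.53) / 115.53 = 16.40 / 115.53 = 14.1954%
MRP = 7.64% − 1.11% = 6.53%
CAPM required = R_f + β·MRP = 1.11% + 1.51 × 6.53% = 10.9703%
α = realised − required = 14.1954% − 10.9703% = +3.23%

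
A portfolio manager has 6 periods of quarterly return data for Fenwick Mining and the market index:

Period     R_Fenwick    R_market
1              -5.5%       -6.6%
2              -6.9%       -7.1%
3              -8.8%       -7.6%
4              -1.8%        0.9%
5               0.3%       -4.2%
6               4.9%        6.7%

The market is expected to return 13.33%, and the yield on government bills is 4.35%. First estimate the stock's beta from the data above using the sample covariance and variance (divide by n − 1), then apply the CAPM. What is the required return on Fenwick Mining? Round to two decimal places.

11.52%

Mean R_i = (-5.5 − 6.9 − 8.8 − 1.8 + 0.3 + 4.9) / 6 = -2.9667%
Mean R_m = (-6.6 − 7.1 − 7.6 + 0.9 − 4.2 + 6.7) / 6 = -2.9833%
Σ(R_i − R̄_i)(R_m − R̄_m) = 129.0167  ⇒  Cov = 129.0167 / 5 = 25.8033
Σ(R_m − R̄_m)² = 161.6683  ⇒  Var(R_m) = 161.6683 / 5 = 32.3337
β = Cov / Var(R_m) = 25.8033 / 32.3337 = 0.7980
MRP = 13.33% − 4.35% = 8.98%
E(R) = R_f + β × MRP = 4.35% + 0.7980 × 8.98% = 11.52%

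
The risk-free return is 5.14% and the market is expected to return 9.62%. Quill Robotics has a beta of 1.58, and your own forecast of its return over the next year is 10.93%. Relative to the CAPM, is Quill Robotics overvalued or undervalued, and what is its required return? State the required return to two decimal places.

Overvalued; required return 12.22%

MRP = 9.62% − 5.14% = 4.48%
Required return = R_f + β·MRP = 5.14% + 1.58 × 4.48% = 12.22%
Forecast 10.93% < required 12.22% → the stock plots below the SML → overvalued.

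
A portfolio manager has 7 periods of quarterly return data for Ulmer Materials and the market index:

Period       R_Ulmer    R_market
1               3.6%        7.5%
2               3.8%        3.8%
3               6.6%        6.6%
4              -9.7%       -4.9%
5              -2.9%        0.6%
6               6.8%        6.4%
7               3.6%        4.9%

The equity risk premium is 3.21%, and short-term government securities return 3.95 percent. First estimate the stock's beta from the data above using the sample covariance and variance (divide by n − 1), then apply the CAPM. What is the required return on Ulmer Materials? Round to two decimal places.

8.14%

Mean R_i = (3.6 + 3.8 + 6.6 − 9.7 − 2.9 + 6.8 + 3.6) / 7 = 1.6857%
Mean R_m = (7.5 + 3.8 + 6.6 − 4.9 + 0.6 + 6.4 + 4.9) / 7 = 3.5571%
Σ(R_i − R̄_i)(R_m − R̄_m) = 149.9757  ⇒  Cov = 149.9757 / 6 = 24.9960
Σ(R_m − R̄_m)² = 115.0171  ⇒  Var(R_m) = 115.0171 / 6 = 19.1695
β = Cov / Var(R_m) = 24.9960 / 19.1695 = 1.3039
E(R) = R_f + β × MRP = 3.95% + 1.3039 × 3.21% = 8.14%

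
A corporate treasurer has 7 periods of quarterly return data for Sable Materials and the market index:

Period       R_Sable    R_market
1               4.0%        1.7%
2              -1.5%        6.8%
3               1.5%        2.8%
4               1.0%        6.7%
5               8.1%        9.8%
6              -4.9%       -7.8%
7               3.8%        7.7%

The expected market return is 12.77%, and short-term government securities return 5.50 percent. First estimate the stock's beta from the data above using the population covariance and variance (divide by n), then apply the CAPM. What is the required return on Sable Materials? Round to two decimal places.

Mean R_i = (4.0 − 1.5 + 1.5 + 1.0 + 8.1 − 4.9 + 3.8) / 7 = 1.7143%
Mean R_m = (1.7 + 6.8 + 2.8 + 6.7 + 9.8 − 7.8 + 7.7) / 7 = 3.9571%
Σ(R_i − R̄_i)(R_m − R̄_m) = 106.8743  ⇒  Cov = 106.8743 / 7 = 15.2678
Σ(R_m − R̄_m)² = 208.4171  ⇒  Var(R_m) = 208.4171 / 7 = 29.7739
β = Cov / Var(R_m) = 15.2678 / 29.7739 = 0.5128
MRP = 12.77% − 5.50% = 7.27%
E(R) = R_f + β × MRP = 5.50% + 0.5128 × 7.27% = 9.23%

9.23%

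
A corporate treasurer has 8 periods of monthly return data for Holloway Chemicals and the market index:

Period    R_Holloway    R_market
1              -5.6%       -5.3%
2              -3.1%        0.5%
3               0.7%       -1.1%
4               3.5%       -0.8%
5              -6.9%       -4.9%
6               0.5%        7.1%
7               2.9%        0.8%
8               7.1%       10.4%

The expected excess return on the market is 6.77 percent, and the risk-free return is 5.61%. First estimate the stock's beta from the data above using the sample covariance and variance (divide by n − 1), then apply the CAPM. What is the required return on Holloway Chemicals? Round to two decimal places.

10.13%

Mean R_i = (-5.6 − 3.1 + 0.7 + 3.5 − 6.9 + 0.5 + 2.9 + 7.1) / 8 = -0.1125%
Mean R_m = (-5.3 + 0.5 − 1.1 − 0.8 − 4.9 + 7.1 + 0.8 + 10.4) / 8 = 0.8375%
Σ(R_i − R̄_i)(R_m − R̄_m) = 138.8338  ⇒  Cov = 138.8338 / 7 = 19.8334
Σ(R_m − R̄_m)² = 207.7988  ⇒  Var(R_m) = 207.7988 / 7 = 29.6855
β = Cov / Var(R_m) = 19.8334 / 29.6855 = 0.6681
E(R) = R_f + β × MRP = 5.61% + 0.6681 × 6.77% = 10.13%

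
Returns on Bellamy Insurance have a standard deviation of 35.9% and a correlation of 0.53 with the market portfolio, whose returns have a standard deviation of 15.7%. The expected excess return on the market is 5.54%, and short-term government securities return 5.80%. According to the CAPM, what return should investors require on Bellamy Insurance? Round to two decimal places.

β = ρ × σ_i / σ_m = 0.53 × 35.9% / 15.7% = 1.2119
E(R) = 5.80% + 1.2119 × 5.54% = 12.51%

12.51%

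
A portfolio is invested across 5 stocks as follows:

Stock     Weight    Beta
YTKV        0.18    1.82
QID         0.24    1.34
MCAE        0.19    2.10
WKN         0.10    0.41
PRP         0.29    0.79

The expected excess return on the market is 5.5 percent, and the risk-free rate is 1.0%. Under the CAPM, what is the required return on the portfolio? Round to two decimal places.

8.25%

β_P = Σ w_i β_i = 0.18×1.82 + 0.24×1.34 + 0.19×2.10 + 0.10×0.41 + 0.29×0.79 = 1.3183
E(R_P) = R_f + β_P × MRP = 1.0% + 1.3183 × 5.5% = 8.25%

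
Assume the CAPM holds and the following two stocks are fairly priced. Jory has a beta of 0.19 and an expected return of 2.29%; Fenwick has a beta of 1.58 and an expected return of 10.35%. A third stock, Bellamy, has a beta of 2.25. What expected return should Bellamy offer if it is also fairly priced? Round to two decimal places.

14.24%

MRP (SML slope) = (10.35% − 2.29%) / (1.58 − 0.19) = 8.06% / 1.39 = 5.7986%
R_f (intercept) = 2.29% − 0.19 × 5.7986% = 1.1883%
E(R_Bellamy) = R_f + β × MRP = 1.1883% + 2.25 × 5.7986% = 14.24%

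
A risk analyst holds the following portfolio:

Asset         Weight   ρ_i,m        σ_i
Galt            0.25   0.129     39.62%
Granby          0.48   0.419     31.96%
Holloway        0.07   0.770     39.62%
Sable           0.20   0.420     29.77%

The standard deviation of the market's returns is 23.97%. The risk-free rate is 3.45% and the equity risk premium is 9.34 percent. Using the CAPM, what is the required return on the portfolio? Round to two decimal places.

β_Galt = 0.129 × 39.62% / 23.97% = 0.2132
β_Granby = 0.419 × 31.96% / 23.97% = 0.5587
β_Holloway = 0.770 × 39.62% / 23.97% = 1.2727
β_Sable = 0.420 × 29.77% / 23.97% = 0.5216
β_P = Σ w_i β_i = 0.25×0.2132 + 0.48×0.5587 + 0.07×1.2727 + 0.20×0.5216 = 0.5149
E(R_P) = R_f + β_P × MRP = 3.45% + 0.5149 × 9.34% = 8.26%

8.26%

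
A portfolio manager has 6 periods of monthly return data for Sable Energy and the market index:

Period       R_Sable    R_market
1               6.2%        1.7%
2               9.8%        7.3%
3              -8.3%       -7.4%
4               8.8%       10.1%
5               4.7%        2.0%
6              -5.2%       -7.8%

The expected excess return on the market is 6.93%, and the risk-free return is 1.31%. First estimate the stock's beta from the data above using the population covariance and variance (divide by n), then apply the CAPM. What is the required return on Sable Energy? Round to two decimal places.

8.10%

Mean R_i = (6.2 + 9.8 − 8.3 + 8.8 + 4.7 − 5.2) / 6 = 2.6667%
Mean R_m = (1.7 + 7.3 − 7.4 + 10.1 + 2.0 − 7.8) / 6 = 0.9833%
Σ(R_i − R̄_i)(R_m − R̄_m) = 266.6067  ⇒  Cov = 266.6067 / 6 = 44.4345
Σ(R_m − R̄_m)² = 271.9883  ⇒  Var(R_m) = 271.9883 / 6 = 45.3314
β = Cov / Var(R_m) = 44.4345 / 45.3314 = 0.9802
E(R) = R_f + β × MRP = 1.31% + 0.9802 × 6.93% = 8.10%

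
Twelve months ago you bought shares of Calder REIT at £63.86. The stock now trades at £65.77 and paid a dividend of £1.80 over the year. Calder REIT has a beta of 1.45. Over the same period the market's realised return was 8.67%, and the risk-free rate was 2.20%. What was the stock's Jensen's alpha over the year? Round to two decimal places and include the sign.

-5.77%

Realised HPR = (P1 + D1 − P0) / P0 = (65.77 + 1.80 − 63.86) / 63.86 = 3.71 / 63.86 = 5.8096%
MRP = 8.67% − 2.20% = 6.47%
CAPM required = R_f + β·MRP = 2.20% + 1.45 × 6.47% = 11.5815%
α = realised − required = 5.8096% − 11.5815% = -5.77%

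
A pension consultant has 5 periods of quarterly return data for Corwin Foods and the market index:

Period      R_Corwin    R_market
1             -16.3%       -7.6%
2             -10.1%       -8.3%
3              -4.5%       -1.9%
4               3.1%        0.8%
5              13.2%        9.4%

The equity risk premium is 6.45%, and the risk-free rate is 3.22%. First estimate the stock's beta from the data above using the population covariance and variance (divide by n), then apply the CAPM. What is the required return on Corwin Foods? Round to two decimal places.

13.18%

Mean R_i = (-16.3 − 10.1 − 4.5 + 3.1 + 13.2) / 5 = -2.9200%
Mean R_m = (-7.6 − 8.3 − 1.9 + 0.8 + 9.4) / 5 = -1.5200%
Σ(R_i − R̄_i)(R_m − R̄_m) = 320.6280  ⇒  Cov = 320.6280 / 5 = 64.1256
Σ(R_m − R̄_m)² = 207.7080  ⇒  Var(R_m) = 207.7080 / 5 = 41.5416
β = Cov / Var(R_m) = 64.1256 / 41.5416 = 1.5436
E(R) = R_f + β × MRP = 3.22% + 1.5436 × 6.45% = 13.18%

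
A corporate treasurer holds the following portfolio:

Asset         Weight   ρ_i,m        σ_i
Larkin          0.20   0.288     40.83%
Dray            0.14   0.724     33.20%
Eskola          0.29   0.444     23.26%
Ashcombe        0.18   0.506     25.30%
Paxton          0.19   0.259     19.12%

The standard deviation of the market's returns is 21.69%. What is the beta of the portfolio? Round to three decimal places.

β_Larkin = 0.288 × 40.83% / 21.69% = 0.5421
β_Dray = 0.724 × 33.20% / 21.69% = 1.1082
β_Eskola = 0.444 × 23.26% / 21.69% = 0.4761
β_Ashcombe = 0.506 × 25.30% / 21.69% = 0.5902
β_Paxton = 0.259 × 19.12% / 21.69% = 0.2283
β_P = Σ w_i β_i = 0.20×0.5421 + 0.14×1.1082 + 0.29×0.4761 + 0.18×0.5902 + 0.19×0.2283 = 0.5513

0.551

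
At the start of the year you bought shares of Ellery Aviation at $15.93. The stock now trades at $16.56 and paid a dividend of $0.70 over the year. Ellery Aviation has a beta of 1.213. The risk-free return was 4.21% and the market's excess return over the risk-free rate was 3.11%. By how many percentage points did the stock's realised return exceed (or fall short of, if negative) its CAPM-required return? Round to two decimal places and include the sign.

Realised HPR = (P1 + D1 − P0) / P0 = (16.56 + 0.70 − 15.93) / 15.93 = 1.33 / 15.93 = 8.3490%
CAPM required = R_f + β·MRP = 4.21% + 1.213 × 3.11% = 7.98243%
α = realised − required = 8.3490% − 7.98243% = +0.37%

+0.37%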